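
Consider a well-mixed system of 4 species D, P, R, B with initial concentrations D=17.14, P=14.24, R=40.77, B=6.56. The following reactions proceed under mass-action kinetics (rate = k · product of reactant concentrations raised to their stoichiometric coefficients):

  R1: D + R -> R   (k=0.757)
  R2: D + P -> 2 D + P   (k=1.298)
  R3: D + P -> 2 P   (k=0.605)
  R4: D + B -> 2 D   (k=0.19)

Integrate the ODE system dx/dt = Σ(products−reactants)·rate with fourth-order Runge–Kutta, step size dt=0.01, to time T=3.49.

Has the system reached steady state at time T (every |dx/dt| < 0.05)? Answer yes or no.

RK4 with dt=0.01: 349 steps to T=3.49. Trajectory (selected grid times):
t=0.00: D=17.14 P=14.24 R=40.77 B=6.56
t=0.39: D=0.12 P=27.29 R=40.77 B=5.35
t=0.78: D=0.00 P=27.47 R=40.77 B=5.34
t=1.16: D=0.00 P=27.47 R=40.77 B=5.34
t=1.55: D=0.00 P=27.47 R=40.77 B=5.34
t=1.94: D=0.00 P=27.47 R=40.77 B=5.34
t=2.33: D=0.00 P=27.47 R=40.77 B=5.34
t=2.71: D=0.00 P=27.47 R=40.77 B=5.34
t=3.10: D=0.00 P=27.47 R=40.77 B=5.34
t=3.49: D=0.00 P=27.47 R=40.77 B=5.34
Rates at T: R1=0.0000, R2=0.0000, R3=0.0000, R4=0.0000
dx/dt at T (Σ net stoichiometry × rate): D=-0.0000, P=+0.0000, R=+0.0000, B=-0.0000
Largest |dx/dt| is |+0.0000| (P) < 0.05 → steady.

Steady state at T: yes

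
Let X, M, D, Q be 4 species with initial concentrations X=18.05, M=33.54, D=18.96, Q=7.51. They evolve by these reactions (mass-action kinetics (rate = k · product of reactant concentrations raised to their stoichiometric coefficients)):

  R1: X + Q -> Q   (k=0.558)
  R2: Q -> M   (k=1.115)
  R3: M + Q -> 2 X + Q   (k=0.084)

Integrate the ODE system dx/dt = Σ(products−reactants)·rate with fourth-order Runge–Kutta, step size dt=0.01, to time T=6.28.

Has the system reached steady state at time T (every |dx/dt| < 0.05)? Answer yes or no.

RK4 with dt=0.01: 628 steps to T=6.28. Trajectory (selected grid times):
t=0.00: X=18.05 M=33.54 D=18.96 Q=7.51
t=0.70: X=10.18 M=28.19 D=18.96 Q=3.44
t=1.40: X=8.94 M=26.23 D=18.96 Q=1.58
t=2.09: X=8.54 M=25.43 D=18.96 Q=0.73
t=2.79: X=8.37 M=25.08 D=18.96 Q=0.33
t=3.49: X=8.30 M=24.92 D=18.96 Q=0.15
t=4.19: X=8.26 M=24.84 D=18.96 Q=0.07
t=4.88: X=8.25 M=24.81 D=18.96 Q=0.03
t=5.58: X=8.24 M=24.80 D=18.96 Q=0.01
t=6.28: X=8.24 M=24.79 D=18.96 Q=0.01
Rates at T: R1=0.0314, R2=0.0076, R3=0.0142
dx/dt at T (Σ net stoichiometry × rate): X=-0.0030, M=-0.0066, D=+0.0000, Q=-0.0076
Largest |dx/dt| is |-0.0076| (Q) < 0.05 → steady.

Steady state at T: yes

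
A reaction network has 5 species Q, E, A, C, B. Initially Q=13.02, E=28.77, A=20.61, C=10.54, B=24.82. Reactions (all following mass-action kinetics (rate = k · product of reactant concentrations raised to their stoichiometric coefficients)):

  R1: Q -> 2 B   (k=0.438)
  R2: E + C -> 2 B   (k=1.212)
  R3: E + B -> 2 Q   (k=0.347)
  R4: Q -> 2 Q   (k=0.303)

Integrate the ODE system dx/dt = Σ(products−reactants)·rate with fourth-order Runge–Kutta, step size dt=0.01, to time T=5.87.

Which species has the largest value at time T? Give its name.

Dominant species at T: B

RK4 with dt=0.01: 587 steps to T=5.87. Trajectory (selected grid times):
t=0.00: Q=13.02 E=28.77 A=20.61 C=10.54 B=24.82
t=0.65: Q=47.74 E=0.00 A=20.61 C=1.12 B=50.09
t=1.30: Q=43.74 E=0.00 A=20.61 C=1.12 B=76.12
t=1.96: Q=40.01 E=0.00 A=20.61 C=1.12 B=100.31
t=2.61: Q=36.65 E=0.00 A=20.61 C=1.12 B=122.12
t=3.26: Q=33.57 E=0.00 A=20.61 C=1.12 B=142.10
t=3.91: Q=30.75 E=0.00 A=20.61 C=1.12 B=160.40
t=4.57: Q=28.13 E=0.00 A=20.61 C=1.12 B=177.41
t=5.22: Q=25.76 E=0.00 A=20.61 C=1.12 B=192.74
t=5.87: Q=23.60 E=0.00 A=20.61 C=1.12 B=206.78
At T=5.87: Q=23.60 E=0.00 A=20.61 C=1.12 B=206.78; the largest is B.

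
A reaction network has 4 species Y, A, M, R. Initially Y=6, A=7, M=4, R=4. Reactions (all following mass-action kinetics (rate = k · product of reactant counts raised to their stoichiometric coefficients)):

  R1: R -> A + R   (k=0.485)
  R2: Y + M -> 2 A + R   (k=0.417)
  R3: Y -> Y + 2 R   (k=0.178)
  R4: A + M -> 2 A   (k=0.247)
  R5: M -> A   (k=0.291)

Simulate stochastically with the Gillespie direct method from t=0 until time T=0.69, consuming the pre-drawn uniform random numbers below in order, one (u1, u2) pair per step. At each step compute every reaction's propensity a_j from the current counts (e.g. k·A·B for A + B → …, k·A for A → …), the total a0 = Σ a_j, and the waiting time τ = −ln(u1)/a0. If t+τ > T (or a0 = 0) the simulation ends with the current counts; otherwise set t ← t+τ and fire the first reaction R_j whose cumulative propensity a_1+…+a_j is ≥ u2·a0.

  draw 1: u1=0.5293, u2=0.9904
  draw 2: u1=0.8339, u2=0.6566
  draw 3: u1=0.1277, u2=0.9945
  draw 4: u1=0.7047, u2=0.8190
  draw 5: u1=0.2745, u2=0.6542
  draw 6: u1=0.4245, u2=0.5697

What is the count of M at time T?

t=0.000: Y=6 A=7 M=4 R=4
Draw 1: a1=1.940, a2=10.008, a3=1.068, a4=6.916, a5=1.164, a0=21.096; τ=−ln(0.5293)/21.096=0.030 → t=0.030; u2·a0=0.9904·21.096=20.893; a1+…+a4=19.932 < 20.893 ≤ a1+…+a5=21.096 → R5 fires; Y=6 A=8 M=3 R=4
Draw 2: a1=1.940, a2=7.506, a3=1.068, a4=5.928, a5=0.873, a0=17.315; τ=−ln(0.8339)/17.315=0.010 → t=0.041; u2·a0=0.6566·17.315=11.369; a1+…+a3=10.514 < 11.369 ≤ a1+…+a4=16.442 → R4 fires; Y=6 A=9 M=2 R=4
Draw 3: a1=1.940, a2=5.004, a3=1.068, a4=4.446, a5=0.582, a0=13.040; τ=−ln(0.1277)/13.040=0.158 → t=0.198; u2·a0=0.9945·13.040=12.968; a1+…+a4=12.458 < 12.968 ≤ a1+…+a5=13.040 → R5 fires; Y=6 A=10 M=1 R=4
Draw 4: a1=1.940, a2=2.502, a3=1.068, a4=2.470, a5=0.291, a0=8.271; τ=−ln(0.7047)/8.271=0.042 → t=0.241; u2·a0=0.8190·8.271=6.774; a1+…+a3=5.510 < 6.774 ≤ a1+…+a4=7.980 → R4 fires; Y=6 A=11 M=0 R=4
Draw 5: a1=1.940, a2=0.000, a3=1.068, a4=0.000, a5=0.000, a0=3.008; τ=−ln(0.2745)/3.008=0.430 → t=0.671; u2·a0=0.6542·3.008=1.968; a1+a2=1.940 < 1.968 ≤ a1+…+a3=3.008 → R3 fires; Y=6 A=11 M=0 R=6
Draw 6: a1=2.910, a2=0.000, a3=1.068, a4=0.000, a5=0.000, a0=3.978; τ=−ln(0.4245)/3.978=0.215 → t=0.886 > T=0.69: stop.
Read off M at T=0.69: 0

M at T = 0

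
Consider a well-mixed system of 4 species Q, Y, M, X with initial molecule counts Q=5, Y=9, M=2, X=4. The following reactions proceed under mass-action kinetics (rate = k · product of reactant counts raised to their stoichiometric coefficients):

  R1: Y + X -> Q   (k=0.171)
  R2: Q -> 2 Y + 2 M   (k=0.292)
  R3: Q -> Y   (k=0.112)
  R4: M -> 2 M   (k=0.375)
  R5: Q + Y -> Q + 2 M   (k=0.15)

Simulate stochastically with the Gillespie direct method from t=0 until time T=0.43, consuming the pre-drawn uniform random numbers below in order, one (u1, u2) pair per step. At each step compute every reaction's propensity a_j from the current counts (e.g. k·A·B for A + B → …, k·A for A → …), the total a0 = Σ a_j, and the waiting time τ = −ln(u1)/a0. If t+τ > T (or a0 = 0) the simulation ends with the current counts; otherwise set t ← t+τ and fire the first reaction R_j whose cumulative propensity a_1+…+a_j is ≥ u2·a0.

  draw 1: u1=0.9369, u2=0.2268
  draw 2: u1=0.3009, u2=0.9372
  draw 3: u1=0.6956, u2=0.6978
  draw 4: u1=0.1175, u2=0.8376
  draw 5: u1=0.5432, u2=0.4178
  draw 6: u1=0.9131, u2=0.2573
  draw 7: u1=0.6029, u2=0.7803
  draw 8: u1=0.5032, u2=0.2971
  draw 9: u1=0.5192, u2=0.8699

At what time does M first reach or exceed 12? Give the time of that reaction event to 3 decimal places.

Threshold first reached at t = 0.366

t=0.000: Q=5 Y=9 M=2 X=4
Draw 1: a1=6.156, a2=1.460, a3=0.560, a4=0.750, a5=6.750, a0=15.676; τ=−ln(0.9369)/15.676=0.004 → t=0.004; u2·a0=0.2268·15.676=3.555 ≤ a1=6.156 → R1 fires; Q=6 Y=8 M=2 X=3
Draw 2: a1=4.104, a2=1.752, a3=0.672, a4=0.750, a5=7.200, a0=14.478; τ=−ln(0.3009)/14.478=0.083 → t=0.087; u2·a0=0.9372·14.478=13.569; a1+…+a4=7.278 < 13.569 ≤ a1+…+a5=14.478 → R5 fires; Q=6 Y=7 M=4 X=3
Draw 3: a1=3.591, a2=1.752, a3=0.672, a4=1.500, a5=6.300, a0=13.815; τ=−ln(0.6956)/13.815=0.026 → t=0.113; u2·a0=0.6978·13.815=9.640; a1+…+a4=7.515 < 9.640 ≤ a1+…+a5=13.815 → R5 fires; Q=6 Y=6 M=6 X=3
Draw 4: a1=3.078, a2=1.752, a3=0.672, a4=2.250, a5=5.400, a0=13.152; τ=−ln(0.1175)/13.152=0.163 → t=0.276; u2·a0=0.8376·13.152=11.016; a1+…+a4=7.752 < 11.016 ≤ a1+…+a5=13.152 → R5 fires; Q=6 Y=5 M=8 X=3
Draw 5: a1=2.565, a2=1.752, a3=0.672, a4=3.000, a5=4.500, a0=12.489; τ=−ln(0.5432)/12.489=0.049 → t=0.325; u2·a0=0.4178·12.489=5.218; a1+…+a3=4.989 < 5.218 ≤ a1+…+a4=7.989 → R4 fires; Q=6 Y=5 M=9 X=3
Draw 6: a1=2.565, a2=1.752, a3=0.672, a4=3.375, a5=4.500, a0=12.864; τ=−ln(0.9131)/12.864=0.007 → t=0.332; u2·a0=0.2573·12.864=3.310; a1=2.565 < 3.310 ≤ a1+a2=4.317 → R2 fires; Q=5 Y=7 M=11 X=3
Draw 7: a1=3.591, a2=1.460, a3=0.560, a4=4.125, a5=5.250, a0=14.986; τ=−ln(0.6029)/14.986=0.034 → t=0.366; u2·a0=0.7803·14.986=11.694; a1+…+a4=9.736 < 11.694 ≤ a1+…+a5=14.986 → R5 fires; Q=5 Y=6 M=13 X=3
Draw 8: a1=3.078, a2=1.460, a3=0.560, a4=4.875, a5=4.500, a0=14.473; τ=−ln(0.5032)/14.473=0.047 → t=0.413; u2·a0=0.2971·14.473=4.300; a1=3.078 < 4.300 ≤ a1+a2=4.538 → R2 fires; Q=4 Y=8 M=15 X=3
Draw 9: a1=4.104, a2=1.168, a3=0.448, a4=5.625, a5=4.800, a0=16.145; τ=−ln(0.5192)/16.145=0.041 → t=0.454 > T=0.43: stop.
M first becomes ≥ 12 when it reaches 13 at the event at t=0.366.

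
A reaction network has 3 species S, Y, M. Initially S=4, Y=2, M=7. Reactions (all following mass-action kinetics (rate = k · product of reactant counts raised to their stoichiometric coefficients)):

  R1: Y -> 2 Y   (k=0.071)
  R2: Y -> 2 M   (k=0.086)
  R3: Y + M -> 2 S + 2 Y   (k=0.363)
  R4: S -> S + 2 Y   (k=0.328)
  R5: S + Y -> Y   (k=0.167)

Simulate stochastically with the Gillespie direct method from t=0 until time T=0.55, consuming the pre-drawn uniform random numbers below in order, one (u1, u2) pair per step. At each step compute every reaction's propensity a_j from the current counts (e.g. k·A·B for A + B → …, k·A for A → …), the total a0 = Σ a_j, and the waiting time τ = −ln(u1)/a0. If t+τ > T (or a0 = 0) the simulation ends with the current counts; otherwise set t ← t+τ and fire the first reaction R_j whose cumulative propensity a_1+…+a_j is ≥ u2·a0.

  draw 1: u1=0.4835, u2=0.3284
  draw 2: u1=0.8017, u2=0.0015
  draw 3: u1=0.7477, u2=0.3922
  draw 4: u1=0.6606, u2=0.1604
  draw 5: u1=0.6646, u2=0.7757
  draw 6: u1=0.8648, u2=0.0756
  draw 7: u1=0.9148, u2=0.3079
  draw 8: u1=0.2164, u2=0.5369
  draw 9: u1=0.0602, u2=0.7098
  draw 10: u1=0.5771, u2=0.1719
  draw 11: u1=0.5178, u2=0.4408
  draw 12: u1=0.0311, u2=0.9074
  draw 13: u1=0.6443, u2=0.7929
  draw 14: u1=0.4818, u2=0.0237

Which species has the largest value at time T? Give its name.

t=0.000: S=4 Y=2 M=7
Draw 1: a1=0.142, a2=0.172, a3=5.082, a4=1.312, a5=1.336, a0=8.044; τ=−ln(0.4835)/8.044=0.090 → t=0.090; u2·a0=0.3284·8.044=2.642; a1+a2=0.314 < 2.642 ≤ a1+…+a3=5.396 → R3 fires; S=6 Y=3 M=6
Draw 2: a1=0.213, a2=0.258, a3=6.534, a4=1.968, a5=3.006, a0=11.979; τ=−ln(0.8017)/11.979=0.018 → t=0.109; u2·a0=0.0015·11.979=0.018 ≤ a1=0.213 → R1 fires; S=6 Y=4 M=6
Draw 3: a1=0.284, a2=0.344, a3=8.712, a4=1.968, a5=4.008, a0=15.316; τ=−ln(0.7477)/15.316=0.019 → t=0.128; u2·a0=0.3922·15.316=6.007; a1+a2=0.628 < 6.007 ≤ a1+…+a3=9.340 → R3 fires; S=8 Y=5 M=5
Draw 4: a1=0.355, a2=0.430, a3=9.075, a4=2.624, a5=6.680, a0=19.164; τ=−ln(0.6606)/19.164=0.022 → t=0.149; u2·a0=0.1604·19.164=3.074; a1+a2=0.785 < 3.074 ≤ a1+…+a3=9.860 → R3 fires; S=10 Y=6 M=4
Draw 5: a1=0.426, a2=0.516, a3=8.712, a4=3.280, a5=10.020, a0=22.954; τ=−ln(0.6646)/22.954=0.018 → t=0.167; u2·a0=0.7757·22.954=17.805; a1+…+a4=12.934 < 17.805 ≤ a1+…+a5=22.954 → R5 fires; S=9 Y=6 M=4
Draw 6: a1=0.426, a2=0.516, a3=8.712, a4=2.952, a5=9.018, a0=21.624; τ=−ln(0.8648)/21.624=0.007 → t=0.174; u2·a0=0.0756·21.624=1.635; a1+a2=0.942 < 1.635 ≤ a1+…+a3=9.654 → R3 fires; S=11 Y=7 M=3
Draw 7: a1=0.497, a2=0.602, a3=7.623, a4=3.608, a5=12.859, a0=25.189; τ=−ln(0.9148)/25.189=0.004 → t=0.177; u2·a0=0.3079·25.189=7.756; a1+a2=1.099 < 7.756 ≤ a1+…+a3=8.722 → R3 fires; S=13 Y=8 M=2
Draw 8: a1=0.568, a2=0.688, a3=5.808, a4=4.264, a5=17.368, a0=28.696; τ=−ln(0.2164)/28.696=0.053 → t=0.231; u2·a0=0.5369·28.696=15.407; a1+…+a4=11.328 < 15.407 ≤ a1+…+a5=28.696 → R5 fires; S=12 Y=8 M=2
Draw 9: a1=0.568, a2=0.688, a3=5.808, a4=3.936, a5=16.032, a0=27.032; τ=−ln(0.0602)/27.032=0.104 → t=0.335; u2·a0=0.7098·27.032=19.187; a1+…+a4=11.000 < 19.187 ≤ a1+…+a5=27.032 → R5 fires; S=11 Y=8 M=2
Draw 10: a1=0.568, a2=0.688, a3=5.808, a4=3.608, a5=14.696, a0=25.368; τ=−ln(0.5771)/25.368=0.022 → t=0.356; u2·a0=0.1719·25.368=4.361; a1+a2=1.256 < 4.361 ≤ a1+…+a3=7.064 → R3 fires; S=13 Y=9 M=1
Draw 11: a1=0.639, a2=0.774, a3=3.267, a4=4.264, a5=19.539, a0=28.483; τ=−ln(0.5178)/28.483=0.023 → t=0.380; u2·a0=0.4408·28.483=12.555; a1+…+a4=8.944 < 12.555 ≤ a1+…+a5=28.483 → R5 fires; S=12 Y=9 M=1
Draw 12: a1=0.639, a2=0.774, a3=3.267, a4=3.936, a5=18.036, a0=26.652; τ=−ln(0.0311)/26.652=0.130 → t=0.510; u2·a0=0.9074·26.652=24.184; a1+…+a4=8.616 < 24.184 ≤ a1+…+a5=26.652 → R5 fires; S=11 Y=9 M=1
Draw 13: a1=0.639, a2=0.774, a3=3.267, a4=3.608, a5=16.533, a0=24.821; τ=−ln(0.6443)/24.821=0.018 → t=0.527; u2·a0=0.7929·24.821=19.681; a1+…+a4=8.288 < 19.681 ≤ a1+…+a5=24.821 → R5 fires; S=10 Y=9 M=1
Draw 14: a1=0.639, a2=0.774, a3=3.267, a4=3.280, a5=15.030, a0=22.990; τ=−ln(0.4818)/22.990=0.032 → t=0.559 > T=0.55: stop.
At T=0.55: S=10 Y=9 M=1; the largest is S.

Dominant species at T: S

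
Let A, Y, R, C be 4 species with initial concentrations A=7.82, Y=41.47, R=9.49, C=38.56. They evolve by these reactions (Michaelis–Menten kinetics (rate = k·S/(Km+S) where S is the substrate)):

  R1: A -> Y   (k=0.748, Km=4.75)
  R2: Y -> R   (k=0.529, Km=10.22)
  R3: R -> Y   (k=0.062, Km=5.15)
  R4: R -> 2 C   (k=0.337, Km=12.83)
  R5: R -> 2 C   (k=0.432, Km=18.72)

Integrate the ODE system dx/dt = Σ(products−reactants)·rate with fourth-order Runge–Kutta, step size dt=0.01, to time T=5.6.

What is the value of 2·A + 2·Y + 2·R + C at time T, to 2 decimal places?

Value at T = 156.12

Check how each reaction changes W = 2·A + 2·Y + 2·R + C (weight of products minus weight of reactants):
R1: A -> Y: (2·1) − (2·1) = 2 − 2 = 0
R2: Y -> R: (2·1) − (2·1) = 2 − 2 = 0
R3: R -> Y: (2·1) − (2·1) = 2 − 2 = 0
R4: R -> 2 C: (1·2) − (2·1) = 2 − 2 = 0
R5: R -> 2 C: (1·2) − (2·1) = 2 − 2 = 0
Every reaction leaves W unchanged, so W is conserved and no simulation is needed: W(T) = W(0) = 2·7.82 + 2·41.47 + 2·9.49 + 38.56 = 156.12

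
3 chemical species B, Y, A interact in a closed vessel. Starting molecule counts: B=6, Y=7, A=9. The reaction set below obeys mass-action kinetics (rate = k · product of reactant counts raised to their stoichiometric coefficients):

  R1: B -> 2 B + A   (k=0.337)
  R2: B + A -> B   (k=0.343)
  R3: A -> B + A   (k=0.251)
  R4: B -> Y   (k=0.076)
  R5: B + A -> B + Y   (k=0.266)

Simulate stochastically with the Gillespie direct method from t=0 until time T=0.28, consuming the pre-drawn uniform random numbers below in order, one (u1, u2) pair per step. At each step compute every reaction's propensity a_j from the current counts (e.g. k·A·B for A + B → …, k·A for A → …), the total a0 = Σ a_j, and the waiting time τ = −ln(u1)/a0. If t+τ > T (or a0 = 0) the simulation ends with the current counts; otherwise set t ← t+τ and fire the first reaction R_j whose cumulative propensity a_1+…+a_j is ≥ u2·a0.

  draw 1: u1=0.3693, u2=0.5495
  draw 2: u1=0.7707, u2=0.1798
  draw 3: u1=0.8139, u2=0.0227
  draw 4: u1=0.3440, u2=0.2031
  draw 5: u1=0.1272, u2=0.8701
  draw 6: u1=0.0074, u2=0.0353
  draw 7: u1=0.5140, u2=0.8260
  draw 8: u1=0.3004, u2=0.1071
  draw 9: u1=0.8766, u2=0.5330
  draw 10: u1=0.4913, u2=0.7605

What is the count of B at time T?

t=0.000: B=6 Y=7 A=9
Draw 1: a1=2.022, a2=18.522, a3=2.259, a4=0.456, a5=14.364, a0=37.623; τ=−ln(0.3693)/37.623=0.026 → t=0.026; u2·a0=0.5495·37.623=20.674; a1+a2=20.544 < 20.674 ≤ a1+…+a3=22.803 → R3 fires; B=7 Y=7 A=9
Draw 2: a1=2.359, a2=21.609, a3=2.259, a4=0.532, a5=16.758, a0=43.517; τ=−ln(0.7707)/43.517=0.006 → t=0.032; u2·a0=0.1798·43.517=7.824; a1=2.359 < 7.824 ≤ a1+a2=23.968 → R2 fires; B=7 Y=7 A=8
Draw 3: a1=2.359, a2=19.208, a3=2.008, a4=0.532, a5=14.896, a0=39.003; τ=−ln(0.8139)/39.003=0.005 → t=0.038; u2·a0=0.0227·39.003=0.885 ≤ a1=2.359 → R1 fires; B=8 Y=7 A=9
Draw 4: a1=2.696, a2=24.696, a3=2.259, a4=0.608, a5=19.152, a0=49.411; τ=−ln(0.3440)/49.411=0.022 → t=0.059; u2·a0=0.2031·49.411=10.035; a1=2.696 < 10.035 ≤ a1+a2=27.392 → R2 fires; B=8 Y=7 A=8
Draw 5: a1=2.696, a2=21.952, a3=2.008, a4=0.608, a5=17.024, a0=44.288; τ=−ln(0.1272)/44.288=0.047 → t=0.106; u2·a0=0.8701·44.288=38.535; a1+…+a4=27.264 < 38.535 ≤ a1+…+a5=44.288 → R5 fires; B=8 Y=8 A=7
Draw 6: a1=2.696, a2=19.208, a3=1.757, a4=0.608, a5=14.896, a0=39.165; τ=−ln(0.0074)/39.165=0.125 → t=0.231; u2·a0=0.0353·39.165=1.383 ≤ a1=2.696 → R1 fires; B=9 Y=8 A=8
Draw 7: a1=3.033, a2=24.696, a3=2.008, a4=0.684, a5=19.152, a0=49.573; τ=−ln(0.5140)/49.573=0.013 → t=0.245; u2·a0=0.8260·49.573=40.947; a1+…+a4=30.421 < 40.947 ≤ a1+…+a5=49.573 → R5 fires; B=9 Y=9 A=7
Draw 8: a1=3.033, a2=21.609, a3=1.757, a4=0.684, a5=16.758, a0=43.841; τ=−ln(0.3004)/43.841=0.027 → t=0.272; u2·a0=0.1071·43.841=4.695; a1=3.033 < 4.695 ≤ a1+a2=24.642 → R2 fires; B=9 Y=9 A=6
Draw 9: a1=3.033, a2=18.522, a3=1.506, a4=0.684, a5=14.364, a0=38.109; τ=−ln(0.8766)/38.109=0.003 → t=0.275; u2·a0=0.5330·38.109=20.312; a1=3.033 < 20.312 ≤ a1+a2=21.555 → R2 fires; B=9 Y=9 A=5
Draw 10: a1=3.033, a2=15.435, a3=1.255, a4=0.684, a5=11.970, a0=32.377; τ=−ln(0.4913)/32.377=0.022 → t=0.297 > T=0.28: stop.
Read off B at T=0.28: 9

B at T = 9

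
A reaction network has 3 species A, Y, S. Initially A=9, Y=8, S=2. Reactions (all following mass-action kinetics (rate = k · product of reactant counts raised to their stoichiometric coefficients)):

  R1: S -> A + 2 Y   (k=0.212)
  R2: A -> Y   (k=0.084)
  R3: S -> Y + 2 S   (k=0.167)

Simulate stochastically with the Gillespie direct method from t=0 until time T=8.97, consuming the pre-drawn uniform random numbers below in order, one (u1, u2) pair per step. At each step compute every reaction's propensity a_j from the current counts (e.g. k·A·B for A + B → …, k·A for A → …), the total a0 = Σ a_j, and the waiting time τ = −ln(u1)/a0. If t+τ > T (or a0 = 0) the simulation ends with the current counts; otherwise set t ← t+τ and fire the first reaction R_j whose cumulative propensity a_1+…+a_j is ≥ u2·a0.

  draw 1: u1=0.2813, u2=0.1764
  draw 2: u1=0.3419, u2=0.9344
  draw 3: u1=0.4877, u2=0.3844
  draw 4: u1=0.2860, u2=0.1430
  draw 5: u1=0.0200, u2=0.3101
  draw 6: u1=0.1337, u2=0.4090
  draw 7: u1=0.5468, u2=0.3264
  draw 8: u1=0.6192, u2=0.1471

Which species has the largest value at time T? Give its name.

Dominant species at T: Y

t=0.000: A=9 Y=8 S=2
Draw 1: a1=0.424, a2=0.756, a3=0.334, a0=1.514; τ=−ln(0.2813)/1.514=0.838 → t=0.838; u2·a0=0.1764·1.514=0.267 ≤ a1=0.424 → R1 fires; A=10 Y=10 S=1
Draw 2: a1=0.212, a2=0.840, a3=0.167, a0=1.219; τ=−ln(0.3419)/1.219=0.880 → t=1.718; u2·a0=0.9344·1.219=1.139; a1+a2=1.052 < 1.139 ≤ a1+…+a3=1.219 → R3 fires; A=10 Y=11 S=2
Draw 3: a1=0.424, a2=0.840, a3=0.334, a0=1.598; τ=−ln(0.4877)/1.598=0.449 → t=2.168; u2·a0=0.3844·1.598=0.614; a1=0.424 < 0.614 ≤ a1+a2=1.264 → R2 fires; A=9 Y=12 S=2
Draw 4: a1=0.424, a2=0.756, a3=0.334, a0=1.514; τ=−ln(0.2860)/1.514=0.827 → t=2.994; u2·a0=0.1430·1.514=0.217 ≤ a1=0.424 → R1 fires; A=10 Y=14 S=1
Draw 5: a1=0.212, a2=0.840, a3=0.167, a0=1.219; τ=−ln(0.0200)/1.219=3.209 → t=6.204; u2·a0=0.3101·1.219=0.378; a1=0.212 < 0.378 ≤ a1+a2=1.052 → R2 fires; A=9 Y=15 S=1
Draw 6: a1=0.212, a2=0.756, a3=0.167, a0=1.135; τ=−ln(0.1337)/1.135=1.773 → t=7.976; u2·a0=0.4090·1.135=0.464; a1=0.212 < 0.464 ≤ a1+a2=0.968 → R2 fires; A=8 Y=16 S=1
Draw 7: a1=0.212, a2=0.672, a3=0.167, a0=1.051; τ=−ln(0.5468)/1.051=0.574 → t=8.551; u2·a0=0.3264·1.051=0.343; a1=0.212 < 0.343 ≤ a1+a2=0.884 → R2 fires; A=7 Y=17 S=1
Draw 8: a1=0.212, a2=0.588, a3=0.167, a0=0.967; τ=−ln(0.6192)/0.967=0.496 → t=9.046 > T=8.97: stop.
At T=8.97: A=7 Y=17 S=1; the largest is Y.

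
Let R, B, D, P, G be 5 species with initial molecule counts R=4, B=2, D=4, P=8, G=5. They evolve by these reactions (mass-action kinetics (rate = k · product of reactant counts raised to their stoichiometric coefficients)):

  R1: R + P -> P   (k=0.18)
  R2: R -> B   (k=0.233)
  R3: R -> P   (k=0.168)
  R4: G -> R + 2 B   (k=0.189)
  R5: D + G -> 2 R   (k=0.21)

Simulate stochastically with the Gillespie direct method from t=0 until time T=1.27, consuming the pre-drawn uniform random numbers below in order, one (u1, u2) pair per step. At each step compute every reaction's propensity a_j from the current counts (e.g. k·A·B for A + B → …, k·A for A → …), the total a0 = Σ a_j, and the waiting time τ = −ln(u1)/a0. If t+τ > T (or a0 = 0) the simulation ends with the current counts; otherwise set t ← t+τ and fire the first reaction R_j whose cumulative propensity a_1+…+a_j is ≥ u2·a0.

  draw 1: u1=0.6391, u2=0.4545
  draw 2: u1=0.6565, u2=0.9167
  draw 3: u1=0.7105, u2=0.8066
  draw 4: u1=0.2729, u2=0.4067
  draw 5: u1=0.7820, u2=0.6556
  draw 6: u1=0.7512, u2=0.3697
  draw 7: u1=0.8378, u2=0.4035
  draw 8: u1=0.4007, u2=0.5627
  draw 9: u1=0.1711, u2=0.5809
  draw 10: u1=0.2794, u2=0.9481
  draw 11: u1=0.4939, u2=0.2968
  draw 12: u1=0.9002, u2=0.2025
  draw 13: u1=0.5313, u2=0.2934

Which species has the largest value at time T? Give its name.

t=0.000: R=4 B=2 D=4 P=8 G=5
Draw 1: a1=5.760, a2=0.932, a3=0.672, a4=0.945, a5=4.200, a0=12.509; τ=−ln(0.6391)/12.509=0.036 → t=0.036; u2·a0=0.4545·12.509=5.685 ≤ a1=5.760 → R1 fires; R=3 B=2 D=4 P=8 G=5
Draw 2: a1=4.320, a2=0.699, a3=0.504, a4=0.945, a5=4.200, a0=10.668; τ=−ln(0.6565)/10.668=0.039 → t=0.075; u2·a0=0.9167·10.668=9.779; a1+…+a4=6.468 < 9.779 ≤ a1+…+a5=10.668 → R5 fires; R=5 B=2 D=3 P=8 G=4
Draw 3: a1=7.200, a2=1.165, a3=0.840, a4=0.756, a5=2.520, a0=12.481; τ=−ln(0.7105)/12.481=0.027 → t=0.103; u2·a0=0.8066·12.481=10.067; a1+…+a4=9.961 < 10.067 ≤ a1+…+a5=12.481 → R5 fires; R=7 B=2 D=2 P=8 G=3
Draw 4: a1=10.080, a2=1.631, a3=1.176, a4=0.567, a5=1.260, a0=14.714; τ=−ln(0.2729)/14.714=0.088 → t=0.191; u2·a0=0.4067·14.714=5.984 ≤ a1=10.080 → R1 fires; R=6 B=2 D=2 P=8 G=3
Draw 5: a1=8.640, a2=1.398, a3=1.008, a4=0.567, a5=1.260, a0=12.873; τ=−ln(0.7820)/12.873=0.019 → t=0.210; u2·a0=0.6556·12.873=8.440 ≤ a1=8.640 → R1 fires; R=5 B=2 D=2 P=8 G=3
Draw 6: a1=7.200, a2=1.165, a3=0.840, a4=0.567, a5=1.260, a0=11.032; τ=−ln(0.7512)/11.032=0.026 → t=0.236; u2·a0=0.3697·11.032=4.079 ≤ a1=7.200 → R1 fires; R=4 B=2 D=2 P=8 G=3
Draw 7: a1=5.760, a2=0.932, a3=0.672, a4=0.567, a5=1.260, a0=9.191; τ=−ln(0.8378)/9.191=0.019 → t=0.255; u2·a0=0.4035·9.191=3.709 ≤ a1=5.760 → R1 fires; R=3 B=2 D=2 P=8 G=3
Draw 8: a1=4.320, a2=0.699, a3=0.504, a4=0.567, a5=1.260, a0=7.350; τ=−ln(0.4007)/7.350=0.124 → t=0.380; u2·a0=0.5627·7.350=4.136 ≤ a1=4.320 → R1 fires; R=2 B=2 D=2 P=8 G=3
Draw 9: a1=2.880, a2=0.466, a3=0.336, a4=0.567, a5=1.260, a0=5.509; τ=−ln(0.1711)/5.509=0.320 → t=0.700; u2·a0=0.5809·5.509=3.200; a1=2.880 < 3.200 ≤ a1+a2=3.346 → R2 fires; R=1 B=3 D=2 P=8 G=3
Draw 10: a1=1.440, a2=0.233, a3=0.168, a4=0.567, a5=1.260, a0=3.668; τ=−ln(0.2794)/3.668=0.348 → t=1.048; u2·a0=0.9481·3.668=3.478; a1+…+a4=2.408 < 3.478 ≤ a1+…+a5=3.668 → R5 fires; R=3 B=3 D=1 P=8 G=2
Draw 11: a1=4.320, a2=0.699, a3=0.504, a4=0.378, a5=0.420, a0=6.321; τ=−ln(0.4939)/6.321=0.112 → t=1.159; u2·a0=0.2968·6.321=1.876 ≤ a1=4.320 → R1 fires; R=2 B=3 D=1 P=8 G=2
Draw 12: a1=2.880, a2=0.466, a3=0.336, a4=0.378, a5=0.420, a0=4.480; τ=−ln(0.9002)/4.480=0.023 → t=1.183; u2·a0=0.2025·4.480=0.907 ≤ a1=2.880 → R1 fires; R=1 B=3 D=1 P=8 G=2
Draw 13: a1=1.440, a2=0.233, a3=0.168, a4=0.378, a5=0.420, a0=2.639; τ=−ln(0.5313)/2.639=0.240 → t=1.422 > T=1.27: stop.
At T=1.27: R=1 B=3 D=1 P=8 G=2; the largest is P.

Dominant species at T: P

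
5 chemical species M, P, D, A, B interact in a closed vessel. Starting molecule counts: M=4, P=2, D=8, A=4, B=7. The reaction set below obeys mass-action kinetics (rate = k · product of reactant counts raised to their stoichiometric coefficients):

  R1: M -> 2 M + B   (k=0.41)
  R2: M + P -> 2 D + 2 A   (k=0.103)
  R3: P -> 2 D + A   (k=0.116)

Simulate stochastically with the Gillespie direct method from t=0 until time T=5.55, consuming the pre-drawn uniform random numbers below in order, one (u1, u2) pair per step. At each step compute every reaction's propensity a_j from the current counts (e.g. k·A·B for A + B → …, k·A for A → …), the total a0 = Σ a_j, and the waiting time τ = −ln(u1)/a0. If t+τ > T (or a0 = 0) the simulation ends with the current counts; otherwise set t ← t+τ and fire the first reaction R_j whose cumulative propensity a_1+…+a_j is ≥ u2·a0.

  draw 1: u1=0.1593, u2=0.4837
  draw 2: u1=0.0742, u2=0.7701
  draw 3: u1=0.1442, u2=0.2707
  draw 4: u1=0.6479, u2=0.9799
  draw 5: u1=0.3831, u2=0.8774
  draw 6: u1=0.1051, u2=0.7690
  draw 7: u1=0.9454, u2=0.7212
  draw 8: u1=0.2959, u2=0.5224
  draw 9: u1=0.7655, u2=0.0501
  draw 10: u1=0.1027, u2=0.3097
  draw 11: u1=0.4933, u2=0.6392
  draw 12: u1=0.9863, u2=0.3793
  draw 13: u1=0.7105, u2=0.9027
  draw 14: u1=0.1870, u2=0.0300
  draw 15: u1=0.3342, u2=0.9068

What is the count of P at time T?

t=0.000: M=4 P=2 D=8 A=4 B=7
Draw 1: a1=1.640, a2=0.824, a3=0.232, a0=2.696; τ=−ln(0.1593)/2.696=0.681 → t=0.681; u2·a0=0.4837·2.696=1.304 ≤ a1=1.640 → R1 fires; M=5 P=2 D=8 A=4 B=8
Draw 2: a1=2.050, a2=1.030, a3=0.232, a0=3.312; τ=−ln(0.0742)/3.312=0.785 → t=1.467; u2·a0=0.7701·3.312=2.551; a1=2.050 < 2.551 ≤ a1+a2=3.080 → R2 fires; M=4 P=1 D=10 A=6 B=8
Draw 3: a1=1.640, a2=0.412, a3=0.116, a0=2.168; τ=−ln(0.1442)/2.168=0.893 → t=2.360; u2·a0=0.2707·2.168=0.587 ≤ a1=1.640 → R1 fires; M=5 P=1 D=10 A=6 B=9
Draw 4: a1=2.050, a2=0.515, a3=0.116, a0=2.681; τ=−ln(0.6479)/2.681=0.162 → t=2.522; u2·a0=0.9799·2.681=2.627; a1+a2=2.565 < 2.627 ≤ a1+…+a3=2.681 → R3 fires; M=5 P=0 D=12 A=7 B=9
Draw 5: a1=2.050, a2=0.000, a3=0.000, a0=2.050; τ=−ln(0.3831)/2.050=0.468 → t=2.990; u2·a0=0.8774·2.050=1.799 ≤ a1=2.050 → R1 fires; M=6 P=0 D=12 A=7 B=10
Draw 6: a1=2.460, a2=0.000, a3=0.000, a0=2.460; τ=−ln(0.1051)/2.460=0.916 → t=3.906; u2·a0=0.7690·2.460=1.892 ≤ a1=2.460 → R1 fires; M=7 P=0 D=12 A=7 B=11
Draw 7: a1=2.870, a2=0.000, a3=0.000, a0=2.870; τ=−ln(0.9454)/2.870=0.020 → t=3.925; u2·a0=0.7212·2.870=2.070 ≤ a1=2.870 → R1 fires; M=8 P=0 D=12 A=7 B=12
Draw 8: a1=3.280, a2=0.000, a3=0.000, a0=3.280; τ=−ln(0.2959)/3.280=0.371 → t=4.296; u2·a0=0.5224·3.280=1.713 ≤ a1=3.280 → R1 fires; M=9 P=0 D=12 A=7 B=13
Draw 9: a1=3.690, a2=0.000, a3=0.000, a0=3.690; τ=−ln(0.7655)/3.690=0.072 → t=4.369; u2·a0=0.0501·3.690=0.185 ≤ a1=3.690 → R1 fires; M=10 P=0 D=12 A=7 B=14
Draw 10: a1=4.100, a2=0.000, a3=0.000, a0=4.100; τ=−ln(0.1027)/4.100=0.555 → t=4.924; u2·a0=0.3097·4.100=1.270 ≤ a1=4.100 → R1 fires; M=11 P=0 D=12 A=7 B=15
Draw 11: a1=4.510, a2=0.000, a3=0.000, a0=4.510; τ=−ln(0.4933)/4.510=0.157 → t=5.081; u2·a0=0.6392·4.510=2.883 ≤ a1=4.510 → R1 fires; M=12 P=0 D=12 A=7 B=16
Draw 12: a1=4.920, a2=0.000, a3=0.000, a0=4.920; τ=−ln(0.9863)/4.920=0.003 → t=5.083; u2·a0=0.3793·4.920=1.866 ≤ a1=4.920 → R1 fires; M=13 P=0 D=12 A=7 B=17
Draw 13: a1=5.330, a2=0.000, a3=0.000, a0=5.330; τ=−ln(0.7105)/5.330=0.064 → t=5.148; u2·a0=0.9027·5.330=4.811 ≤ a1=5.330 → R1 fires; M=14 P=0 D=12 A=7 B=18
Draw 14: a1=5.740, a2=0.000, a3=0.000, a0=5.740; τ=−ln(0.1870)/5.740=0.292 → t=5.440; u2·a0=0.0300·5.740=0.172 ≤ a1=5.740 → R1 fires; M=15 P=0 D=12 A=7 B=19
Draw 15: a1=6.150, a2=0.000, a3=0.000, a0=6.150; τ=−ln(0.3342)/6.150=0.178 → t=5.618 > T=5.55: stop.
Read off P at T=5.55: 0

P at T = 0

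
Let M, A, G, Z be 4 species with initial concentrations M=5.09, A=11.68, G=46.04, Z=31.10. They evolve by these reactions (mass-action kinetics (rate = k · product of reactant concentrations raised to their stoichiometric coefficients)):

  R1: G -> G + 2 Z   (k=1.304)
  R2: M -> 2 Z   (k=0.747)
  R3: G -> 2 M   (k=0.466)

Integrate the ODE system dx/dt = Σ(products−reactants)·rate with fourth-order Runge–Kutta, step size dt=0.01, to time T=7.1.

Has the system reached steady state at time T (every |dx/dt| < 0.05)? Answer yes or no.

RK4 with dt=0.01: 710 steps to T=7.1. Trajectory (selected grid times):
t=0.00: M=5.09 A=11.68 G=46.04 Z=31.10
t=0.79: M=23.86 A=11.68 G=31.86 Z=129.64
t=1.58: M=27.78 A=11.68 G=22.05 Z=215.96
t=2.37: M=25.47 A=11.68 G=15.26 Z=285.74
t=3.16: M=21.09 A=11.68 G=10.56 Z=339.60
t=3.94: M=16.57 A=11.68 G=7.34 Z=379.52
t=4.73: M=12.54 A=11.68 G=5.08 Z=409.28
t=5.52: M=9.27 A=11.68 G=3.52 Z=430.83
t=6.31: M=6.74 A=11.68 G=2.43 Z=446.27
t=7.10: M=4.85 A=11.68 G=1.68 Z=457.25
Rates at T: R1=2.1954, R2=3.6228, R3=0.7845
dx/dt at T (Σ net stoichiometry × rate): M=-2.0537, A=+0.0000, G=-0.7845, Z=+11.6363
Largest |dx/dt| is |+11.6363| (Z) ≥ 0.05 → not steady.

Steady state at T: no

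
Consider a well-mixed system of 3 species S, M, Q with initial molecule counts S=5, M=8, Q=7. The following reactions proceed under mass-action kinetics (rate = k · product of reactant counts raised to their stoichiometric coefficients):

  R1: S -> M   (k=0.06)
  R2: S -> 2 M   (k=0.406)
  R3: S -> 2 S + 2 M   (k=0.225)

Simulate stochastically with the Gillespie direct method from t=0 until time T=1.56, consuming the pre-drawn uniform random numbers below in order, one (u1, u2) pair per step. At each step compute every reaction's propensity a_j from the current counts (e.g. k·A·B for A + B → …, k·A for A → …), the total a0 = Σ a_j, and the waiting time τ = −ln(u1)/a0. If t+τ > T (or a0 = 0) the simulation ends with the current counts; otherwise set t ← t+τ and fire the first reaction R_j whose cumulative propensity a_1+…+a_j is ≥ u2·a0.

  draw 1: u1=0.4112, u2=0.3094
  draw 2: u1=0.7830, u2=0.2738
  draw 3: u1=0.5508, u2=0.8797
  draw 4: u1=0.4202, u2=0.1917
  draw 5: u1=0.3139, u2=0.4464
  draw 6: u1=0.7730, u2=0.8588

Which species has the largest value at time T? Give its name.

t=0.000: S=5 M=8 Q=7
Draw 1: a1=0.300, a2=2.030, a3=1.125, a0=3.455; τ=−ln(0.4112)/3.455=0.257 → t=0.257; u2·a0=0.3094·3.455=1.069; a1=0.300 < 1.069 ≤ a1+a2=2.330 → R2 fires; S=4 M=10 Q=7
Draw 2: a1=0.240, a2=1.624, a3=0.900, a0=2.764; τ=−ln(0.7830)/2.764=0.089 → t=0.346; u2·a0=0.2738·2.764=0.757; a1=0.240 < 0.757 ≤ a1+a2=1.864 → R2 fires; S=3 M=12 Q=7
Draw 3: a1=0.180, a2=1.218, a3=0.675, a0=2.073; τ=−ln(0.5508)/2.073=0.288 → t=0.633; u2·a0=0.8797·2.073=1.824; a1+a2=1.398 < 1.824 ≤ a1+…+a3=2.073 → R3 fires; S=4 M=14 Q=7
Draw 4: a1=0.240, a2=1.624, a3=0.900, a0=2.764; τ=−ln(0.4202)/2.764=0.314 → t=0.947; u2·a0=0.1917·2.764=0.530; a1=0.240 < 0.530 ≤ a1+a2=1.864 → R2 fires; S=3 M=16 Q=7
Draw 5: a1=0.180, a2=1.218, a3=0.675, a0=2.073; τ=−ln(0.3139)/2.073=0.559 → t=1.506; u2·a0=0.4464·2.073=0.925; a1=0.180 < 0.925 ≤ a1+a2=1.398 → R2 fires; S=2 M=18 Q=7
Draw 6: a1=0.120, a2=0.812, a3=0.450, a0=1.382; τ=−ln(0.7730)/1.382=0.186 → t=1.692 > T=1.56: stop.
At T=1.56: S=2 M=18 Q=7; the largest is M.

Dominant species at T: M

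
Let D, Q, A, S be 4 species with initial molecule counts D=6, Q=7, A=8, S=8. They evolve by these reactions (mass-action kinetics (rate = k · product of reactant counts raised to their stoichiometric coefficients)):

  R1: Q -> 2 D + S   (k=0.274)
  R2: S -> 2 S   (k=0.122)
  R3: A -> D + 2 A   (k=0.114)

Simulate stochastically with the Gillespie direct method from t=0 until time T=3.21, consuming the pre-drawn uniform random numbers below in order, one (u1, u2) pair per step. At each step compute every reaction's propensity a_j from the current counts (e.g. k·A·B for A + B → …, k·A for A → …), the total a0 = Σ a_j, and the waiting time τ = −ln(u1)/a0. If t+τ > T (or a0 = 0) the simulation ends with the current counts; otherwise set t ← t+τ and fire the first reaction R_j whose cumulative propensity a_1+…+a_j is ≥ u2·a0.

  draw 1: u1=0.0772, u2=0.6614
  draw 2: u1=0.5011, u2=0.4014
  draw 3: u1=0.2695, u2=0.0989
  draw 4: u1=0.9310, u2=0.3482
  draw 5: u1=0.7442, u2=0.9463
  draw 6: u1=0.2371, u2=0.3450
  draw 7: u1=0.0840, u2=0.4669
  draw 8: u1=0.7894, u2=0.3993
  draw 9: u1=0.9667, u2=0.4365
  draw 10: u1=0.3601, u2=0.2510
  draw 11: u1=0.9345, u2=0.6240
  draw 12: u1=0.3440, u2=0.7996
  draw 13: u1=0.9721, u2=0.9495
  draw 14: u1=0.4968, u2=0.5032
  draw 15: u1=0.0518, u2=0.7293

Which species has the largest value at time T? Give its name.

t=0.000: D=6 Q=7 A=8 S=8
Draw 1: a1=1.918, a2=0.976, a3=0.912, a0=3.806; τ=−ln(0.0772)/3.806=0.673 → t=0.673; u2·a0=0.6614·3.806=2.517; a1=1.918 < 2.517 ≤ a1+a2=2.894 → R2 fires; D=6 Q=7 A=8 S=9
Draw 2: a1=1.918, a2=1.098, a3=0.912, a0=3.928; τ=−ln(0.5011)/3.928=0.176 → t=0.849; u2·a0=0.4014·3.928=1.577 ≤ a1=1.918 → R1 fires; D=8 Q=6 A=8 S=10
Draw 3: a1=1.644, a2=1.220, a3=0.912, a0=3.776; τ=−ln(0.2695)/3.776=0.347 → t=1.196; u2·a0=0.0989·3.776=0.373 ≤ a1=1.644 → R1 fires; D=10 Q=5 A=8 S=11
Draw 4: a1=1.370, a2=1.342, a3=0.912, a0=3.624; τ=−ln(0.9310)/3.624=0.020 → t=1.216; u2·a0=0.3482·3.624=1.262 ≤ a1=1.370 → R1 fires; D=12 Q=4 A=8 S=12
Draw 5: a1=1.096, a2=1.464, a3=0.912, a0=3.472; τ=−ln(0.7442)/3.472=0.085 → t=1.301; u2·a0=0.9463·3.472=3.286; a1+a2=2.560 < 3.286 ≤ a1+…+a3=3.472 → R3 fires; D=13 Q=4 A=9 S=12
Draw 6: a1=1.096, a2=1.464, a3=1.026, a0=3.586; τ=−ln(0.2371)/3.586=0.401 → t=1.702; u2·a0=0.3450·3.586=1.237; a1=1.096 < 1.237 ≤ a1+a2=2.560 → R2 fires; D=13 Q=4 A=9 S=13
Draw 7: a1=1.096, a2=1.586, a3=1.026, a0=3.708; τ=−ln(0.0840)/3.708=0.668 → t=2.370; u2·a0=0.4669·3.708=1.731; a1=1.096 < 1.731 ≤ a1+a2=2.682 → R2 fires; D=13 Q=4 A=9 S=14
Draw 8: a1=1.096, a2=1.708, a3=1.026, a0=3.830; τ=−ln(0.7894)/3.830=0.062 → t=2.432; u2·a0=0.3993·3.830=1.529; a1=1.096 < 1.529 ≤ a1+a2=2.804 → R2 fires; D=13 Q=4 A=9 S=15
Draw 9: a1=1.096, a2=1.830, a3=1.026, a0=3.952; τ=−ln(0.9667)/3.952=0.009 → t=2.441; u2·a0=0.4365·3.952=1.725; a1=1.096 < 1.725 ≤ a1+a2=2.926 → R2 fires; D=13 Q=4 A=9 S=16
Draw 10: a1=1.096, a2=1.952, a3=1.026, a0=4.074; τ=−ln(0.3601)/4.074=0.251 → t=2.691; u2·a0=0.2510·4.074=1.023 ≤ a1=1.096 → R1 fires; D=15 Q=3 A=9 S=17
Draw 11: a1=0.822, a2=2.074, a3=1.026, a0=3.922; τ=−ln(0.9345)/3.922=0.017 → t=2.709; u2·a0=0.6240·3.922=2.447; a1=0.822 < 2.447 ≤ a1+a2=2.896 → R2 fires; D=15 Q=3 A=9 S=18
Draw 12: a1=0.822, a2=2.196, a3=1.026, a0=4.044; τ=−ln(0.3440)/4.044=0.264 → t=2.972; u2·a0=0.7996·4.044=3.234; a1+a2=3.018 < 3.234 ≤ a1+…+a3=4.044 → R3 fires; D=16 Q=3 A=10 S=18
Draw 13: a1=0.822, a2=2.196, a3=1.140, a0=4.158; τ=−ln(0.9721)/4.158=0.007 → t=2.979; u2·a0=0.9495·4.158=3.948; a1+a2=3.018 < 3.948 ≤ a1+…+a3=4.158 → R3 fires; D=17 Q=3 A=11 S=18
Draw 14: a1=0.822, a2=2.196, a3=1.254, a0=4.272; τ=−ln(0.4968)/4.272=0.164 → t=3.143; u2·a0=0.5032·4.272=2.150; a1=0.822 < 2.150 ≤ a1+a2=3.018 → R2 fires; D=17 Q=3 A=11 S=19
Draw 15: a1=0.822, a2=2.318, a3=1.254, a0=4.394; τ=−ln(0.0518)/4.394=0.674 → t=3.817 > T=3.21: stop.
At T=3.21: D=17 Q=3 A=11 S=19; the largest is S.

Dominant species at T: S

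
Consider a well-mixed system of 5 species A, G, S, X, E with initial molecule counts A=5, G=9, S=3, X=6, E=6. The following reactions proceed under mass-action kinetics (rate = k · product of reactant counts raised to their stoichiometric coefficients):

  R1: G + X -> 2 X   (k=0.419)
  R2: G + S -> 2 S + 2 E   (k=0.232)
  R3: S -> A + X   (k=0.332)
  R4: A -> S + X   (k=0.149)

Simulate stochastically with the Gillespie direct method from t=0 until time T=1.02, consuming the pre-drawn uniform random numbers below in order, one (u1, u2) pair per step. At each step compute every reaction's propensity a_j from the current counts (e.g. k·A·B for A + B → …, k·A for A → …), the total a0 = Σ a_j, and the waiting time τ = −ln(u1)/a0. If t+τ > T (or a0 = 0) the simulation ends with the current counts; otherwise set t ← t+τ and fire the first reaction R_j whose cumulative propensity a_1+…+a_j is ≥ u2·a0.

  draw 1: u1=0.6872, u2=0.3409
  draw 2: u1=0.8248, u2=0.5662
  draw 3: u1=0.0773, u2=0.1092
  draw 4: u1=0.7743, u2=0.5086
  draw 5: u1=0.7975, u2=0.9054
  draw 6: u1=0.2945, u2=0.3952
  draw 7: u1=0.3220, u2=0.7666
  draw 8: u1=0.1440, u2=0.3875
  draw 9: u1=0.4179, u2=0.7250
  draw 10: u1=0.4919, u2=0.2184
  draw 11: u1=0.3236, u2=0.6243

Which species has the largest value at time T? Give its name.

Dominant species at T: X

t=0.000: A=5 G=9 S=3 X=6 E=6
Draw 1: a1=22.626, a2=6.264, a3=0.996, a4=0.745, a0=30.631; τ=−ln(0.6872)/30.631=0.012 → t=0.012; u2·a0=0.3409·30.631=10.442 ≤ a1=22.626 → R1 fires; A=5 G=8 S=3 X=7 E=6
Draw 2: a1=23.464, a2=5.568, a3=0.996, a4=0.745, a0=30.773; τ=−ln(0.8248)/30.773=0.006 → t=0.019; u2·a0=0.5662·30.773=17.424 ≤ a1=23.464 → R1 fires; A=5 G=7 S=3 X=8 E=6
Draw 3: a1=23.464, a2=4.872, a3=0.996, a4=0.745, a0=30.077; τ=−ln(0.0773)/30.077=0.085 → t=0.104; u2·a0=0.1092·30.077=3.284 ≤ a1=23.464 → R1 fires; A=5 G=6 S=3 X=9 E=6
Draw 4: a1=22.626, a2=4.176, a3=0.996, a4=0.745, a0=28.543; τ=−ln(0.7743)/28.543=0.009 → t=0.113; u2·a0=0.5086·28.543=14.517 ≤ a1=22.626 → R1 fires; A=5 G=5 S=3 X=10 E=6
Draw 5: a1=20.950, a2=3.480, a3=0.996, a4=0.745, a0=26.171; τ=−ln(0.7975)/26.171=0.009 → t=0.121; u2·a0=0.9054·26.171=23.695; a1=20.950 < 23.695 ≤ a1+a2=24.430 → R2 fires; A=5 G=4 S=4 X=10 E=8
Draw 6: a1=16.760, a2=3.712, a3=1.328, a4=0.745, a0=22.545; τ=−ln(0.2945)/22.545=0.054 → t=0.175; u2·a0=0.3952·22.545=8.910 ≤ a1=16.760 → R1 fires; A=5 G=3 S=4 X=11 E=8
Draw 7: a1=13.827, a2=2.784, a3=1.328, a4=0.745, a0=18.684; τ=−ln(0.3220)/18.684=0.061 → t=0.236; u2·a0=0.7666·18.684=14.323; a1=13.827 < 14.323 ≤ a1+a2=16.611 → R2 fires; A=5 G=2 S=5 X=11 E=10
Draw 8: a1=9.218, a2=2.320, a3=1.660, a4=0.745, a0=13.943; τ=−ln(0.1440)/13.943=0.139 → t=0.375; u2·a0=0.3875·13.943=5.403 ≤ a1=9.218 → R1 fires; A=5 G=1 S=5 X=12 E=10
Draw 9: a1=5.028, a2=1.160, a3=1.660, a4=0.745, a0=8.593; τ=−ln(0.4179)/8.593=0.102 → t=0.477; u2·a0=0.7250·8.593=6.230; a1+a2=6.188 < 6.230 ≤ a1+…+a3=7.848 → R3 fires; A=6 G=1 S=4 X=13 E=10
Draw 10: a1=5.447, a2=0.928, a3=1.328, a4=0.894, a0=8.597; τ=−ln(0.4919)/8.597=0.083 → t=0.559; u2·a0=0.2184·8.597=1.878 ≤ a1=5.447 → R1 fires; A=6 G=0 S=4 X=14 E=10
Draw 11: a1=0.000, a2=0.000, a3=1.328, a4=0.894, a0=2.222; τ=−ln(0.3236)/2.222=0.508 → t=1.067 > T=1.02: stop.
At T=1.02: A=6 G=0 S=4 X=14 E=10; the largest is X.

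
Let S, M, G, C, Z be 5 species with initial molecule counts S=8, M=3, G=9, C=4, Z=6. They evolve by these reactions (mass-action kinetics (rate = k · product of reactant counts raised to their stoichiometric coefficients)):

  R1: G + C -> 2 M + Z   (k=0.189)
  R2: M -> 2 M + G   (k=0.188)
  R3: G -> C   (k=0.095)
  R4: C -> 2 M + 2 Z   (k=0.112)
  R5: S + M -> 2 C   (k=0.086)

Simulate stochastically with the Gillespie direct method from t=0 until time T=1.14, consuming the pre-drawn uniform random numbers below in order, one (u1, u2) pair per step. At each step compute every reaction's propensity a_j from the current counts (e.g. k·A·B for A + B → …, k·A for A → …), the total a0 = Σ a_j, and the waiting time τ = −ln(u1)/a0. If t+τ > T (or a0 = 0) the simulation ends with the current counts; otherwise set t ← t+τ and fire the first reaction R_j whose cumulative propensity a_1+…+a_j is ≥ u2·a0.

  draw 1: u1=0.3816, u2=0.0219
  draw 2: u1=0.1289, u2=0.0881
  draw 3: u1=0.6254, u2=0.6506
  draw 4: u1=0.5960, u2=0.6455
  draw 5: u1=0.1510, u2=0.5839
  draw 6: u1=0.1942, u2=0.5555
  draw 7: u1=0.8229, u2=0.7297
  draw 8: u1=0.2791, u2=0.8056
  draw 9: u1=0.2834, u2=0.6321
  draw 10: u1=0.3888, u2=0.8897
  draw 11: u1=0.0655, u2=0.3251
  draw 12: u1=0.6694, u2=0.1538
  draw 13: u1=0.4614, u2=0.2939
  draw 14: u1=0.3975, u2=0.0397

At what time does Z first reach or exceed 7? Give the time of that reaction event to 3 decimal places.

Threshold first reached at t = 0.090

t=0.000: S=8 M=3 G=9 C=4 Z=6
Draw 1: a1=6.804, a2=0.564, a3=0.855, a4=0.448, a5=2.064, a0=10.735; τ=−ln(0.3816)/10.735=0.090 → t=0.090; u2·a0=0.0219·10.735=0.235 ≤ a1=6.804 → R1 fires; S=8 M=5 G=8 C=3 Z=7
Draw 2: a1=4.536, a2=0.940, a3=0.760, a4=0.336, a5=3.440, a0=10.012; τ=−ln(0.1289)/10.012=0.205 → t=0.294; u2·a0=0.0881·10.012=0.882 ≤ a1=4.536 → R1 fires; S=8 M=7 G=7 C=2 Z=8
Draw 3: a1=2.646, a2=1.316, a3=0.665, a4=0.224, a5=4.816, a0=9.667; τ=−ln(0.6254)/9.667=0.049 → t=0.343; u2·a0=0.6506·9.667=6.289; a1+…+a4=4.851 < 6.289 ≤ a1+…+a5=9.667 → R5 fires; S=7 M=6 G=7 C=4 Z=8
Draw 4: a1=5.292, a2=1.128, a3=0.665, a4=0.448, a5=3.612, a0=11.145; τ=−ln(0.5960)/11.145=0.046 → t=0.389; u2·a0=0.6455·11.145=7.194; a1+…+a3=7.085 < 7.194 ≤ a1+…+a4=7.533 → R4 fires; S=7 M=8 G=7 C=3 Z=10
Draw 5: a1=3.969, a2=1.504, a3=0.665, a4=0.336, a5=4.816, a0=11.290; τ=−ln(0.1510)/11.290=0.167 → t=0.557; u2·a0=0.5839·11.290=6.592; a1+…+a4=6.474 < 6.592 ≤ a1+…+a5=11.290 → R5 fires; S=6 M=7 G=7 C=5 Z=10
Draw 6: a1=6.615, a2=1.316, a3=0.665, a4=0.560, a5=3.612, a0=12.768; τ=−ln(0.1942)/12.768=0.128 → t=0.685; u2·a0=0.5555·12.768=7.093; a1=6.615 < 7.093 ≤ a1+a2=7.931 → R2 fires; S=6 M=8 G=8 C=5 Z=10
Draw 7: a1=7.560, a2=1.504, a3=0.760, a4=0.560, a5=4.128, a0=14.512; τ=−ln(0.8229)/14.512=0.013 → t=0.699; u2·a0=0.7297·14.512=10.589; a1+…+a4=10.384 < 10.589 ≤ a1+…+a5=14.512 → R5 fires; S=5 M=7 G=8 C=7 Z=10
Draw 8: a1=10.584, a2=1.316, a3=0.760, a4=0.784, a5=3.010, a0=16.454; τ=−ln(0.2791)/16.454=0.078 → t=0.776; u2·a0=0.8056·16.454=13.255; a1+…+a3=12.660 < 13.255 ≤ a1+…+a4=13.444 → R4 fires; S=5 M=9 G=8 C=6 Z=12
Draw 9: a1=9.072, a2=1.692, a3=0.760, a4=0.672, a5=3.870, a0=16.066; τ=−ln(0.2834)/16.066=0.078 → t=0.855; u2·a0=0.6321·16.066=10.155; a1=9.072 < 10.155 ≤ a1+a2=10.764 → R2 fires; S=5 M=10 G=9 C=6 Z=12
Draw 10: a1=10.206, a2=1.880, a3=0.855, a4=0.672, a5=4.300, a0=17.913; τ=−ln(0.3888)/17.913=0.053 → t=0.907; u2·a0=0.8897·17.913=15.937; a1+…+a4=13.613 < 15.937 ≤ a1+…+a5=17.913 → R5 fires; S=4 M=9 G=9 C=8 Z=12
Draw 11: a1=13.608, a2=1.692, a3=0.855, a4=0.896, a5=3.096, a0=20.147; τ=−ln(0.0655)/20.147=0.135 → t=1.043; u2·a0=0.3251·20.147=6.550 ≤ a1=13.608 → R1 fires; S=4 M=11 G=8 C=7 Z=13
Draw 12: a1=10.584, a2=2.068, a3=0.760, a4=0.784, a5=3.784, a0=17.980; τ=−ln(0.6694)/17.980=0.022 → t=1.065; u2·a0=0.1538·17.980=2.765 ≤ a1=10.584 → R1 fires; S=4 M=13 G=7 C=6 Z=14
Draw 13: a1=7.938, a2=2.444, a3=0.665, a4=0.672, a5=4.472, a0=16.191; τ=−ln(0.4614)/16.191=0.048 → t=1.113; u2·a0=0.2939·16.191=4.759 ≤ a1=7.938 → R1 fires; S=4 M=15 G=6 C=5 Z=15
Draw 14: a1=5.670, a2=2.820, a3=0.570, a4=0.560, a5=5.160, a0=14.780; τ=−ln(0.3975)/14.780=0.062 → t=1.175 > T=1.14: stop.
Z first becomes ≥ 7 when it reaches 7 at the event at t=0.090.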